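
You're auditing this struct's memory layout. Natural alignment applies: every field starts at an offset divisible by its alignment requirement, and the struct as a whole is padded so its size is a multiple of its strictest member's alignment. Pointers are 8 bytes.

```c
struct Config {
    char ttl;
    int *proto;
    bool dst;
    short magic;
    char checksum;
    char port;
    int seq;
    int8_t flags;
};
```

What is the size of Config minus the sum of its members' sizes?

13

ttl at 0 (size 1, align 1) → ends 1
pad 7 to align 8 for proto
proto at 8 (size 8, align 8) → ends 16
dst at 16 (size 1, align 1) → ends 17
pad 1 to align 2 for magic
magic at 18 (size 2, align 2) → ends 20
checksum at 20 (size 1, align 1) → ends 21
port at 21 (size 1, align 1) → ends 22
pad 2 to align 4 for seq
seq at 24 (size 4, align 4) → ends 28
flags at 28 (size 1, align 1) → ends 29
tail pad 3 to reach multiple of 8
total 32 bytes, alignment 8
data bytes 19, size 32 → padding 13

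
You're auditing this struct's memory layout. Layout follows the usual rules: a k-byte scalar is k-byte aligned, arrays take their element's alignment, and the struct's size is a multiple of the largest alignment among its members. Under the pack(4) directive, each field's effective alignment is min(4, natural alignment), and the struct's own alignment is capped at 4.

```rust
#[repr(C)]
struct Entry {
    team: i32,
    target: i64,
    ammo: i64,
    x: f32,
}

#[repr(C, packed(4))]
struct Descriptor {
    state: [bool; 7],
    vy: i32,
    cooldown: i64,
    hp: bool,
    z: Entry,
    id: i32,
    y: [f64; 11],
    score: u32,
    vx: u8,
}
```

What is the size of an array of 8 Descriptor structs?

Entry: 0..4  team  (4B, 4-aligned); 4..8  -- padding (4B); 8..16  target  (8B, 8-aligned); 16..24  ammo  (8B, 8-aligned); 24..28  x  (4B, 4-aligned); 28..32  -- tail padding (4B); sizeof = 32, alignof = 8
0..7  state  (7B, 1-aligned)
7..8  -- padding (1B)
8..12  vy  (4B, 4-aligned)
12..20  cooldown  (8B, 4-aligned)
20..21  hp  (1B, 1-aligned)
21..24  -- padding (3B)
24..56  z  (32B, 4-aligned)
56..60  id  (4B, 4-aligned)
60..148  y  (88B, 4-aligned)
148..152  score  (4B, 4-aligned)
152..153  vx  (1B, 1-aligned)
153..156  -- tail padding (3B)
sizeof = 156, alignof = 4
array of 8: 8 × 156 = 1248

1248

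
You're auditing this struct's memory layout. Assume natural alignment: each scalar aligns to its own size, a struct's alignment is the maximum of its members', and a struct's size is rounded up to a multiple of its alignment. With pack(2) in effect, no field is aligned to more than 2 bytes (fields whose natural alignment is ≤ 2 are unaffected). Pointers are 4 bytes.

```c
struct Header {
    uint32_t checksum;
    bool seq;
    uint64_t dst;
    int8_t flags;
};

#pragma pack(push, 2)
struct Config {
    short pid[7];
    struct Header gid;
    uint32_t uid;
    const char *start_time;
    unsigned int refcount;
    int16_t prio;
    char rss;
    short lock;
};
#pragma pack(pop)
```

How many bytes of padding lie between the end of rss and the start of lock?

1

Header: @0: checksum [4B, align 4] → 4; @4: seq [1B, align 1] → 5; +3 pad (align 8); @8: dst [8B, align 8] → 16; @16: flags [1B, align 1] → 17; +7 tail pad (align 8); size 24, align 8
@0: pid [14B, align 2] → 14
@14: gid [24B, align 2] → 38
@38: uid [4B, align 2] → 42
@42: start_time [4B, align 2] → 46
@46: refcount [4B, align 2] → 50
@50: prio [2B, align 2] → 52
@52: rss [1B, align 1] → 53
+1 pad (align 2)
@54: lock [2B, align 2] → 56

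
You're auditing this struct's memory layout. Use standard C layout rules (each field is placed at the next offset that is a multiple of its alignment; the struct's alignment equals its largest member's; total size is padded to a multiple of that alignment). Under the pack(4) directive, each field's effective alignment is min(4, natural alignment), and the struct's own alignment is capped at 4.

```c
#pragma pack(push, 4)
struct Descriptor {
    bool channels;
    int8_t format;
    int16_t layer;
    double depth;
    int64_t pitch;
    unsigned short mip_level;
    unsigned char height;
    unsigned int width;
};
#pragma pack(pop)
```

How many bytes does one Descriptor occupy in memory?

28 bytes

channels at 0 (size 1, align 1) → ends 1
format at 1 (size 1, align 1) → ends 2
layer at 2 (size 2, align 2) → ends 4
depth at 4 (size 8, align 4) → ends 12
pitch at 12 (size 8, align 4) → ends 20
mip_level at 20 (size 2, align 2) → ends 22
height at 22 (size 1, align 1) → ends 23
pad 1 to align 4 for width
width at 24 (size 4, align 4) → ends 28
total 28 bytes, alignment 4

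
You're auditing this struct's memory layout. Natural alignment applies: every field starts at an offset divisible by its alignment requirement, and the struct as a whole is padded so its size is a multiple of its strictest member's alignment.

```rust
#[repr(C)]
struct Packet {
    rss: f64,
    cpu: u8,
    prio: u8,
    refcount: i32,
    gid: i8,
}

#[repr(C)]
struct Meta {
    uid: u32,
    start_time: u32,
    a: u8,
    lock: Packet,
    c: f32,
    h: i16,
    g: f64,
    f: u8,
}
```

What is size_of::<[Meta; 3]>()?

192

Packet: @0: rss [8B, align 8] → 8; @8: cpu [1B, align 1] → 9; @9: prio [1B, align 1] → 10; +2 pad (align 4); @12: refcount [4B, align 4] → 16; @16: gid [1B, align 1] → 17; +7 tail pad (align 8); size 24, align 8
@0: uid [4B, align 4] → 4
@4: start_time [4B, align 4] → 8
@8: a [1B, align 1] → 9
+7 pad (align 8)
@16: lock [24B, align 8] → 40
@40: c [4B, align 4] → 44
@44: h [2B, align 2] → 46
+2 pad (align 8)
@48: g [8B, align 8] → 56
@56: f [1B, align 1] → 57
+7 tail pad (align 8)
size 64, align 8
array of 3: 3 × 64 = 192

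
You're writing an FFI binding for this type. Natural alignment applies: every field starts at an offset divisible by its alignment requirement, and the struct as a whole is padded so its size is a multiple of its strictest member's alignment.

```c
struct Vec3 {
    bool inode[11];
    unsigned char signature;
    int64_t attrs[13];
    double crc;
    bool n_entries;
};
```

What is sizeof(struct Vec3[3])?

408

inode at 0 (size 11, align 1) → ends 11
signature at 11 (size 1, align 1) → ends 12
pad 4 to align 8 for attrs
attrs at 16 (size 104, align 8) → ends 120
crc at 120 (size 8, align 8) → ends 128
n_entries at 128 (size 1, align 1) → ends 129
tail pad 7 to reach multiple of 8
total 136 bytes, alignment 8
array of 3: 3 × 136 = 408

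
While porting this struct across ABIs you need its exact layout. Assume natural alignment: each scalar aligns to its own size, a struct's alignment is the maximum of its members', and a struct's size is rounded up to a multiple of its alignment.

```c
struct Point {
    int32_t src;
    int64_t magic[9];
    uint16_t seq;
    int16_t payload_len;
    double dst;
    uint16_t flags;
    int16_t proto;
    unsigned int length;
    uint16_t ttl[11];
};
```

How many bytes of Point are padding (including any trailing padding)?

src at 0 (size 4, align 4) → ends 4
pad 4 to align 8 for magic
magic at 8 (size 72, align 8) → ends 80
seq at 80 (size 2, align 2) → ends 82
payload_len at 82 (size 2, align 2) → ends 84
pad 4 to align 8 for dst
dst at 88 (size 8, align 8) → ends 96
flags at 96 (size 2, align 2) → ends 98
proto at 98 (size 2, align 2) → ends 100
length at 100 (size 4, align 4) → ends 104
ttl at 104 (size 22, align 2) → ends 126
tail pad 2 to reach multiple of 8
total 128 bytes, alignment 8
data bytes 118, size 128 → padding 10

10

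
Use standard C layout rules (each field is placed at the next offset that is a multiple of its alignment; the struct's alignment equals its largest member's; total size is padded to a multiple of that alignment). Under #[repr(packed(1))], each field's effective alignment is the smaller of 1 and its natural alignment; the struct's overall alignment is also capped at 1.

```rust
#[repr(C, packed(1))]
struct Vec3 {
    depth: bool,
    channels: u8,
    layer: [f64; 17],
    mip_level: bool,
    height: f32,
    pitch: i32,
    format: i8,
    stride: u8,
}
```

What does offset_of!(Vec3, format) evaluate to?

147

@0: depth [1B, align 1] → 1
@1: channels [1B, align 1] → 2
@2: layer [136B, align 1] → 138
@138: mip_level [1B, align 1] → 139
@139: height [4B, align 1] → 143
@143: pitch [4B, align 1] → 147
@147: format [1B, align 1] → 148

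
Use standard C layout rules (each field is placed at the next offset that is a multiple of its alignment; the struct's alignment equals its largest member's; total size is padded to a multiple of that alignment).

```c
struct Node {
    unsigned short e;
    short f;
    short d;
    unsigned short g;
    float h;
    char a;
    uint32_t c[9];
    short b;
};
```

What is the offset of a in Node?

@0: e [2B, align 2] → 2
@2: f [2B, align 2] → 4
@4: d [2B, align 2] → 6
@6: g [2B, align 2] → 8
@8: h [4B, align 4] → 12
@12: a [1B, align 1] → 13

12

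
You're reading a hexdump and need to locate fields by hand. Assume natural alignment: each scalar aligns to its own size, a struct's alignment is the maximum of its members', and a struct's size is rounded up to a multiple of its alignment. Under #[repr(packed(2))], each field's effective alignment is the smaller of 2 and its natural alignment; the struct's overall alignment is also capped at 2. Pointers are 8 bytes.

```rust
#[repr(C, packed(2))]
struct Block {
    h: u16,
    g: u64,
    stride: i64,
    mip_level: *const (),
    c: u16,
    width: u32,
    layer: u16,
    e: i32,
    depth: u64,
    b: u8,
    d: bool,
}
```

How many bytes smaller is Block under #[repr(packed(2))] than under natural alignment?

natural layout:
  @0: h [2B, align 2] → 2
  +6 pad (align 8)
  @8: g [8B, align 8] → 16
  @16: stride [8B, align 8] → 24
  @24: mip_level [8B, align 8] → 32
  @32: c [2B, align 2] → 34
  +2 pad (align 4)
  @36: width [4B, align 4] → 40
  @40: layer [2B, align 2] → 42
  +2 pad (align 4)
  @44: e [4B, align 4] → 48
  @48: depth [8B, align 8] → 56
  @56: b [1B, align 1] → 57
  @57: d [1B, align 1] → 58
  +6 tail pad (align 8)
  size 64, align 8
packed(2) layout:
  @0: h [2B, align 2] → 2
  @2: g [8B, align 2] → 10
  @10: stride [8B, align 2] → 18
  @18: mip_level [8B, align 2] → 26
  @26: c [2B, align 2] → 28
  @28: width [4B, align 2] → 32
  @32: layer [2B, align 2] → 34
  @34: e [4B, align 2] → 38
  @38: depth [8B, align 2] → 46
  @46: b [1B, align 1] → 47
  @47: d [1B, align 1] → 48
  size 48, align 2
64 − 48 = 16

16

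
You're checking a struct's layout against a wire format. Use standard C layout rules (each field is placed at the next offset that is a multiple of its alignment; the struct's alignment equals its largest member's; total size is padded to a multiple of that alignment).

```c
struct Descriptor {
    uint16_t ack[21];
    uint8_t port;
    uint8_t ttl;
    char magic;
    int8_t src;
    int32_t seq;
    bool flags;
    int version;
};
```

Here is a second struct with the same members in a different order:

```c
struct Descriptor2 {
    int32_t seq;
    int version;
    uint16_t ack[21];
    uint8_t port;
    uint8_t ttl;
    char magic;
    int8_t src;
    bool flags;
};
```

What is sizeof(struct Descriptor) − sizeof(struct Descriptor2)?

0..42  ack  (42B, 2-aligned)
42..43  port  (1B, 1-aligned)
43..44  ttl  (1B, 1-aligned)
44..45  magic  (1B, 1-aligned)
45..46  src  (1B, 1-aligned)
46..48  -- padding (2B)
48..52  seq  (4B, 4-aligned)
52..53  flags  (1B, 1-aligned)
53..56  -- padding (3B)
56..60  version  (4B, 4-aligned)
sizeof = 60, alignof = 4
— Descriptor2 —
0..4  seq  (4B, 4-aligned)
4..8  version  (4B, 4-aligned)
8..50  ack  (42B, 2-aligned)
50..51  port  (1B, 1-aligned)
51..52  ttl  (1B, 1-aligned)
52..53  magic  (1B, 1-aligned)
53..54  src  (1B, 1-aligned)
54..55  flags  (1B, 1-aligned)
55..56  -- tail padding (1B)
sizeof = 56, alignof = 4
60 − 56 = 4

4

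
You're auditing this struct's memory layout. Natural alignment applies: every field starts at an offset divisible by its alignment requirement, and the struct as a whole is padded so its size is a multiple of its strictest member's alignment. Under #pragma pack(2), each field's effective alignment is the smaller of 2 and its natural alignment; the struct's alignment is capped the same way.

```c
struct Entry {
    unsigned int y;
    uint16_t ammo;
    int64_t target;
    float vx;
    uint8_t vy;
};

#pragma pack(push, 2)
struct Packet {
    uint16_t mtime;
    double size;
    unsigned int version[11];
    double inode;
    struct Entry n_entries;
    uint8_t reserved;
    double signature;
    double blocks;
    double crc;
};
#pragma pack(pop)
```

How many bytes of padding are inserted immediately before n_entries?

Entry: 0..4  y  (4B, 4-aligned); 4..6  ammo  (2B, 2-aligned); 6..8  -- padding (2B); 8..16  target  (8B, 8-aligned); 16..20  vx  (4B, 4-aligned); 20..21  vy  (1B, 1-aligned); 21..24  -- tail padding (3B); sizeof = 24, alignof = 8
0..2  mtime  (2B, 2-aligned)
2..10  size  (8B, 2-aligned)
10..54  version  (44B, 2-aligned)
54..62  inode  (8B, 2-aligned)
62..86  n_entries  (24B, 2-aligned)

0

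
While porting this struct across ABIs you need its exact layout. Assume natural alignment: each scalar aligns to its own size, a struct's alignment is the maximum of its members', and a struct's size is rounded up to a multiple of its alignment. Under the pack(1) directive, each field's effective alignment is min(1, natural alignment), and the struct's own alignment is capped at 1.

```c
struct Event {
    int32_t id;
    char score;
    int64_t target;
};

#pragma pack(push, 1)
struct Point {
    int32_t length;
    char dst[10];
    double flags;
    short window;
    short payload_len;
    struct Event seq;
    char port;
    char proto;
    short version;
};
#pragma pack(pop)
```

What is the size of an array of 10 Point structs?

460

Event: @0: id [4B, align 4] → 4; @4: score [1B, align 1] → 5; +3 pad (align 8); @8: target [8B, align 8] → 16; size 16, align 8
@0: length [4B, align 1] → 4
@4: dst [10B, align 1] → 14
@14: flags [8B, align 1] → 22
@22: window [2B, align 1] → 24
@24: payload_len [2B, align 1] → 26
@26: seq [16B, align 1] → 42
@42: port [1B, align 1] → 43
@43: proto [1B, align 1] → 44
@44: version [2B, align 1] → 46
size 46, align 1
array of 10: 10 × 46 = 460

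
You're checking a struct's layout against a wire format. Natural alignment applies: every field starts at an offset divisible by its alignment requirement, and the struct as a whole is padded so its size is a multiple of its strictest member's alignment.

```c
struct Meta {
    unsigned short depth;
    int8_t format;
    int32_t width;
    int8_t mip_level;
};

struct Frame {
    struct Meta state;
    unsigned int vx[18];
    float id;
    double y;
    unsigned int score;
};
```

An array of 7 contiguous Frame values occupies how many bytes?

728

Meta: @0: depth [2B, align 2] → 2; @2: format [1B, align 1] → 3; +1 pad (align 4); @4: width [4B, align 4] → 8; @8: mip_level [1B, align 1] → 9; +3 tail pad (align 4); size 12, align 4
@0: state [12B, align 4] → 12
@12: vx [72B, align 4] → 84
@84: id [4B, align 4] → 88
@88: y [8B, align 8] → 96
@96: score [4B, align 4] → 100
+4 tail pad (align 8)
size 104, align 8
array of 7: 7 × 104 = 728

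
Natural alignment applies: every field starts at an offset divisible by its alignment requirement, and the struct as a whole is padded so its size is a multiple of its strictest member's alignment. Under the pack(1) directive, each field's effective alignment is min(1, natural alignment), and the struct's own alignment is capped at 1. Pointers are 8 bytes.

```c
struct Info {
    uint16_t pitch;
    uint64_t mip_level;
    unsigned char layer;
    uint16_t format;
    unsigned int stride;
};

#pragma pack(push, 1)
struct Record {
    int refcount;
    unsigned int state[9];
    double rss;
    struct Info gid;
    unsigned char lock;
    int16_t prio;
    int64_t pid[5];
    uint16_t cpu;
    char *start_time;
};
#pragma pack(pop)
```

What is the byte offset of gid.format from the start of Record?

Info: @0: pitch [2B, align 2] → 2; +6 pad (align 8); @8: mip_level [8B, align 8] → 16; @16: layer [1B, align 1] → 17; +1 pad (align 2); @18: format [2B, align 2] → 20; @20: stride [4B, align 4] → 24; size 24, align 8
@0: refcount [4B, align 1] → 4
@4: state [36B, align 1] → 40
@40: rss [8B, align 1] → 48
@48: gid [24B, align 1] → 72
within Info: format at 18
48 + 18 = 66

66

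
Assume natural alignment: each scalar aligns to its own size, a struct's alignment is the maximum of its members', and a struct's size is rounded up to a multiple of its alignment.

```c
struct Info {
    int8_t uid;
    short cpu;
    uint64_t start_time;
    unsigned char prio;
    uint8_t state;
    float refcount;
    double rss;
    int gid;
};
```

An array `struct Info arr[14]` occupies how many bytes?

uid at 0 (size 1, align 1) → ends 1
pad 1 to align 2 for cpu
cpu at 2 (size 2, align 2) → ends 4
pad 4 to align 8 for start_time
start_time at 8 (size 8, align 8) → ends 16
prio at 16 (size 1, align 1) → ends 17
state at 17 (size 1, align 1) → ends 18
pad 2 to align 4 for refcount
refcount at 20 (size 4, align 4) → ends 24
rss at 24 (size 8, align 8) → ends 32
gid at 32 (size 4, align 4) → ends 36
tail pad 4 to reach multiple of 8
total 40 bytes, alignment 8
array of 14: 14 × 40 = 560

560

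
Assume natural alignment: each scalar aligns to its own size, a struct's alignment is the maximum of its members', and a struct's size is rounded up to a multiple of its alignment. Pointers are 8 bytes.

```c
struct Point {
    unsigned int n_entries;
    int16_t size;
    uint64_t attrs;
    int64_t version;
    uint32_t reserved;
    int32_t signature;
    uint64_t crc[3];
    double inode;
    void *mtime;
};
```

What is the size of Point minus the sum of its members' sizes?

2

0..4  n_entries  (4B, 4-aligned)
4..6  size  (2B, 2-aligned)
6..8  -- padding (2B)
8..16  attrs  (8B, 8-aligned)
16..24  version  (8B, 8-aligned)
24..28  reserved  (4B, 4-aligned)
28..32  signature  (4B, 4-aligned)
32..56  crc  (24B, 8-aligned)
56..64  inode  (8B, 8-aligned)
64..72  mtime  (8B, 8-aligned)
sizeof = 72, alignof = 8
data bytes 70, size 72 → padding 2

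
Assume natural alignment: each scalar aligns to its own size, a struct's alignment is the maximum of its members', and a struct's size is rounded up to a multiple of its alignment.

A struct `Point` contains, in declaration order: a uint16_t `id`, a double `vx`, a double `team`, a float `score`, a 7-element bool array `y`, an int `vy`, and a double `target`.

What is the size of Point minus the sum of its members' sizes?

@0: id [2B, align 2] → 2
+6 pad (align 8)
@8: vx [8B, align 8] → 16
@16: team [8B, align 8] → 24
@24: score [4B, align 4] → 28
@28: y [7B, align 1] → 35
+1 pad (align 4)
@36: vy [4B, align 4] → 40
@40: target [8B, align 8] → 48
size 48, align 8
data bytes 41, size 48 → padding 7

7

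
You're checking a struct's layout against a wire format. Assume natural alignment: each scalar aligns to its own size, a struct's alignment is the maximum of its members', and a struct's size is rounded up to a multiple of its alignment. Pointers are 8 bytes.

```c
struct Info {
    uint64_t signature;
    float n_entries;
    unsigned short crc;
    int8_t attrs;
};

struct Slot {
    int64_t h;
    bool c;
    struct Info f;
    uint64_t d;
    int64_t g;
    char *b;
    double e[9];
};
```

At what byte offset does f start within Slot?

Info: @0: signature [8B, align 8] → 8; @8: n_entries [4B, align 4] → 12; @12: crc [2B, align 2] → 14; @14: attrs [1B, align 1] → 15; +1 tail pad (align 8); size 16, align 8
@0: h [8B, align 8] → 8
@8: c [1B, align 1] → 9
+7 pad (align 8)
@16: f [16B, align 8] → 32

16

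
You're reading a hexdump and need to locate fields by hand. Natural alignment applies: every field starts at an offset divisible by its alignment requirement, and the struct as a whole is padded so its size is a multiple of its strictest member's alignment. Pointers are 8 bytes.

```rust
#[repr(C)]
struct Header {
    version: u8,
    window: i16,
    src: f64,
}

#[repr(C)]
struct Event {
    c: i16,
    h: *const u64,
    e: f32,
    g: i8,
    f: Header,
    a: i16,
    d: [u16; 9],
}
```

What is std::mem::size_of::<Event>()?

Header: version at 0 (size 1, align 1) → ends 1; pad 1 to align 2 for window; window at 2 (size 2, align 2) → ends 4; pad 4 to align 8 for src; src at 8 (size 8, align 8) → ends 16; total 16 bytes, alignment 8
c at 0 (size 2, align 2) → ends 2
pad 6 to align 8 for h
h at 8 (size 8, align 8) → ends 16
e at 16 (size 4, align 4) → ends 20
g at 20 (size 1, align 1) → ends 21
pad 3 to align 8 for f
f at 24 (size 16, align 8) → ends 40
a at 40 (size 2, align 2) → ends 42
d at 42 (size 18, align 2) → ends 60
tail pad 4 to reach multiple of 8
total 64 bytes, alignment 8

64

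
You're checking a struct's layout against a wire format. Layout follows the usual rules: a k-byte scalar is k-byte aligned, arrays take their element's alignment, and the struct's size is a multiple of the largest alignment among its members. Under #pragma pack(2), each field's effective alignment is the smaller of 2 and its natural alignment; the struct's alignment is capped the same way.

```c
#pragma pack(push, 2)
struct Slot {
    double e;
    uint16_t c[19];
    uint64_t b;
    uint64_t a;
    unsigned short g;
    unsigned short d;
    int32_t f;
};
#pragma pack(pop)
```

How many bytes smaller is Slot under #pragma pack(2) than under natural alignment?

natural layout:
  e at 0 (size 8, align 8) → ends 8
  c at 8 (size 38, align 2) → ends 46
  pad 2 to align 8 for b
  b at 48 (size 8, align 8) → ends 56
  a at 56 (size 8, align 8) → ends 64
  g at 64 (size 2, align 2) → ends 66
  d at 66 (size 2, align 2) → ends 68
  f at 68 (size 4, align 4) → ends 72
  total 72 bytes, alignment 8
packed(2) layout:
  e at 0 (size 8, align 2) → ends 8
  c at 8 (size 38, align 2) → ends 46
  b at 46 (size 8, align 2) → ends 54
  a at 54 (size 8, align 2) → ends 62
  g at 62 (size 2, align 2) → ends 64
  d at 64 (size 2, align 2) → ends 66
  f at 66 (size 4, align 2) → ends 70
  total 70 bytes, alignment 2
72 − 70 = 2

2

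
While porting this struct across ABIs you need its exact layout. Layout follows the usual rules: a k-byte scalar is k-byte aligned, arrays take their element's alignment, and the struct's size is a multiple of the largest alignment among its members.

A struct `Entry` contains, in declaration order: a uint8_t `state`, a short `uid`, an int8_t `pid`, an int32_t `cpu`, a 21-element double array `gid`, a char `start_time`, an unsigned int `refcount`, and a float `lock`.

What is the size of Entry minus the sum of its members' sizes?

15

0..1  state  (1B, 1-aligned)
1..2  -- padding (1B)
2..4  uid  (2B, 2-aligned)
4..5  pid  (1B, 1-aligned)
5..8  -- padding (3B)
8..12  cpu  (4B, 4-aligned)
12..16  -- padding (4B)
16..184  gid  (168B, 8-aligned)
184..185  start_time  (1B, 1-aligned)
185..188  -- padding (3B)
188..192  refcount  (4B, 4-aligned)
192..196  lock  (4B, 4-aligned)
196..200  -- tail padding (4B)
sizeof = 200, alignof = 8
data bytes 185, size 200 → padding 15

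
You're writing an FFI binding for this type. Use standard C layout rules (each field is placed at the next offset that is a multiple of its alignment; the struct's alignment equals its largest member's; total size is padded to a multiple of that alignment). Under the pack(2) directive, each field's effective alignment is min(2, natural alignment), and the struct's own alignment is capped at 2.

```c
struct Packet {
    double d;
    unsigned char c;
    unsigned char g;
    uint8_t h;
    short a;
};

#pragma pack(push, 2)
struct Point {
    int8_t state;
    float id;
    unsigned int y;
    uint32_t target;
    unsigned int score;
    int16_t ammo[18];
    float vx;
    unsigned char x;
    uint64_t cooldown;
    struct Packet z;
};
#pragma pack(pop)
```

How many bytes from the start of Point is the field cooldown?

Packet: d at 0 (size 8, align 8) → ends 8; c at 8 (size 1, align 1) → ends 9; g at 9 (size 1, align 1) → ends 10; h at 10 (size 1, align 1) → ends 11; pad 1 to align 2 for a; a at 12 (size 2, align 2) → ends 14; tail pad 2 to reach multiple of 8; total 16 bytes, alignment 8
state at 0 (size 1, align 1) → ends 1
pad 1 to align 2 for id
id at 2 (size 4, align 2) → ends 6
y at 6 (size 4, align 2) → ends 10
target at 10 (size 4, align 2) → ends 14
score at 14 (size 4, align 2) → ends 18
ammo at 18 (size 36, align 2) → ends 54
vx at 54 (size 4, align 2) → ends 58
x at 58 (size 1, align 1) → ends 59
pad 1 to align 2 for cooldown
cooldown at 60 (size 8, align 2) → ends 68

60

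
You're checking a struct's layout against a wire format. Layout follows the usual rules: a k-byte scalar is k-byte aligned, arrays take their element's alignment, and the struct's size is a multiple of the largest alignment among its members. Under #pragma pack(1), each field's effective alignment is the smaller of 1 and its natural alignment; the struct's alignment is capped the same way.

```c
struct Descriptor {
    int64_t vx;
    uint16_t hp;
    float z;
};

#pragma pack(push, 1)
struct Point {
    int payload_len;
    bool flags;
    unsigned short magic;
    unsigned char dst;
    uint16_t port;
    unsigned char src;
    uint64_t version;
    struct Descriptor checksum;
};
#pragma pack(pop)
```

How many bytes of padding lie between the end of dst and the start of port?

Descriptor: 0..8  vx  (8B, 8-aligned); 8..10  hp  (2B, 2-aligned); 10..12  -- padding (2B); 12..16  z  (4B, 4-aligned); sizeof = 16, alignof = 8
0..4  payload_len  (4B, 1-aligned)
4..5  flags  (1B, 1-aligned)
5..7  magic  (2B, 1-aligned)
7..8  dst  (1B, 1-aligned)
8..10  port  (2B, 1-aligned)

0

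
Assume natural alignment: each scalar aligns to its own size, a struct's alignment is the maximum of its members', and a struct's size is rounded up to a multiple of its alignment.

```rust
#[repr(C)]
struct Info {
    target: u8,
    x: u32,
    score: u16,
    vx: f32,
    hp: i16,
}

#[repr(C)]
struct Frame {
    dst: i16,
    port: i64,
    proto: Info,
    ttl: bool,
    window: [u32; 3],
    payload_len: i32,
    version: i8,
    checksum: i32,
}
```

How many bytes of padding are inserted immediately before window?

Info: 0..1  target  (1B, 1-aligned); 1..4  -- padding (3B); 4..8  x  (4B, 4-aligned); 8..10  score  (2B, 2-aligned); 10..12  -- padding (2B); 12..16  vx  (4B, 4-aligned); 16..18  hp  (2B, 2-aligned); 18..20  -- tail padding (2B); sizeof = 20, alignof = 4
0..2  dst  (2B, 2-aligned)
2..8  -- padding (6B)
8..16  port  (8B, 8-aligned)
16..36  proto  (20B, 4-aligned)
36..37  ttl  (1B, 1-aligned)
37..40  -- padding (3B)
40..52  window  (12B, 4-aligned)

3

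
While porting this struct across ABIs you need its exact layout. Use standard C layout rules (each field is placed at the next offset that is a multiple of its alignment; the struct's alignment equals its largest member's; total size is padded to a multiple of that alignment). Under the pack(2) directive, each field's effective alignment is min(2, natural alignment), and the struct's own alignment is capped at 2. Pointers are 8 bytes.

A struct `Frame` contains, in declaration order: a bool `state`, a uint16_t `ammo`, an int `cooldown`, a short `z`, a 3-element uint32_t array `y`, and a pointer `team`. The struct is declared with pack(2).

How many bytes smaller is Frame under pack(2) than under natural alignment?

2

natural layout:
  @0: state [1B, align 1] → 1
  +1 pad (align 2)
  @2: ammo [2B, align 2] → 4
  @4: cooldown [4B, align 4] → 8
  @8: z [2B, align 2] → 10
  +2 pad (align 4)
  @12: y [12B, align 4] → 24
  @24: team [8B, align 8] → 32
  size 32, align 8
packed(2) layout:
  @0: state [1B, align 1] → 1
  +1 pad (align 2)
  @2: ammo [2B, align 2] → 4
  @4: cooldown [4B, align 2] → 8
  @8: z [2B, align 2] → 10
  @10: y [12B, align 2] → 22
  @22: team [8B, align 2] → 30
  size 30, align 2
32 − 30 = 2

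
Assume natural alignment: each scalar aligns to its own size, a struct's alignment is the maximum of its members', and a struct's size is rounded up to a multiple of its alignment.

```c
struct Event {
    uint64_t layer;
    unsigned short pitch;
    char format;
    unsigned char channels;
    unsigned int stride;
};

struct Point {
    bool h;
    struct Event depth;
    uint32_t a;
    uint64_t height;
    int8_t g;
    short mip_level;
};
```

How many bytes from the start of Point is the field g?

40

Event: layer at 0 (size 8, align 8) → ends 8; pitch at 8 (size 2, align 2) → ends 10; format at 10 (size 1, align 1) → ends 11; channels at 11 (size 1, align 1) → ends 12; stride at 12 (size 4, align 4) → ends 16; total 16 bytes, alignment 8
h at 0 (size 1, align 1) → ends 1
pad 7 to align 8 for depth
depth at 8 (size 16, align 8) → ends 24
a at 24 (size 4, align 4) → ends 28
pad 4 to align 8 for height
height at 32 (size 8, align 8) → ends 40
g at 40 (size 1, align 1) → ends 41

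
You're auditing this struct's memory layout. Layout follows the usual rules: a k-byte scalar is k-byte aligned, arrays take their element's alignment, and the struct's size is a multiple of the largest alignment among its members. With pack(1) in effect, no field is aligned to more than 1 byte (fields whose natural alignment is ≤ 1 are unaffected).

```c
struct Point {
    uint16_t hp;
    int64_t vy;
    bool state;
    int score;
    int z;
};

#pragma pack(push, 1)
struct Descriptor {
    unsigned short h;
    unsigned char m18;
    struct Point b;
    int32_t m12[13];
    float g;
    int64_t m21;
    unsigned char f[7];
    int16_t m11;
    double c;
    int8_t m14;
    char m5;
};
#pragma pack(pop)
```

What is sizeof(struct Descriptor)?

Point: @0: hp [2B, align 2] → 2; +6 pad (align 8); @8: vy [8B, align 8] → 16; @16: state [1B, align 1] → 17; +3 pad (align 4); @20: score [4B, align 4] → 24; @24: z [4B, align 4] → 28; +4 tail pad (align 8); size 32, align 8
@0: h [2B, align 1] → 2
@2: m18 [1B, align 1] → 3
@3: b [32B, align 1] → 35
@35: m12 [52B, align 1] → 87
@87: g [4B, align 1] → 91
@91: m21 [8B, align 1] → 99
@99: f [7B, align 1] → 106
@106: m11 [2B, align 1] → 108
@108: c [8B, align 1] → 116
@116: m14 [1B, align 1] → 117
@117: m5 [1B, align 1] → 118
size 118, align 1

118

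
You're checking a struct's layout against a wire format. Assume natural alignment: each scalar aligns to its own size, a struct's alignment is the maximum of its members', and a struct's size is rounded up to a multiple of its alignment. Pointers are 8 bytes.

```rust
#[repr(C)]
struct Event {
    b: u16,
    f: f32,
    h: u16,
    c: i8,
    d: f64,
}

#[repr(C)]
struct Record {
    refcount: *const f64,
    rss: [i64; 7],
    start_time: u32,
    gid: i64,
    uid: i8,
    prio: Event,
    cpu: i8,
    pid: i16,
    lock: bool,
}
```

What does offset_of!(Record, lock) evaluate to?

Event: 0..2  b  (2B, 2-aligned); 2..4  -- padding (2B); 4..8  f  (4B, 4-aligned); 8..10  h  (2B, 2-aligned); 10..11  c  (1B, 1-aligned); 11..16  -- padding (5B); 16..24  d  (8B, 8-aligned); sizeof = 24, alignof = 8
0..8  refcount  (8B, 8-aligned)
8..64  rss  (56B, 8-aligned)
64..68  start_time  (4B, 4-aligned)
68..72  -- padding (4B)
72..80  gid  (8B, 8-aligned)
80..81  uid  (1B, 1-aligned)
81..88  -- padding (7B)
88..112  prio  (24B, 8-aligned)
112..113  cpu  (1B, 1-aligned)
113..114  -- padding (1B)
114..116  pid  (2B, 2-aligned)
116..117  lock  (1B, 1-aligned)

116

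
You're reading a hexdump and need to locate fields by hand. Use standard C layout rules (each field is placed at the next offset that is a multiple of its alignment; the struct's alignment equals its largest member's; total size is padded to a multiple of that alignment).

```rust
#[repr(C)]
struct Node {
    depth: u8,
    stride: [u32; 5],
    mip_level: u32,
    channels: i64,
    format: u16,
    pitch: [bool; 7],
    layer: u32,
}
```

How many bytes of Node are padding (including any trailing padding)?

0..1  depth  (1B, 1-aligned)
1..4  -- padding (3B)
4..24  stride  (20B, 4-aligned)
24..28  mip_level  (4B, 4-aligned)
28..32  -- padding (4B)
32..40  channels  (8B, 8-aligned)
40..42  format  (2B, 2-aligned)
42..49  pitch  (7B, 1-aligned)
49..52  -- padding (3B)
52..56  layer  (4B, 4-aligned)
sizeof = 56, alignof = 8
data bytes 46, size 56 → padding 10

10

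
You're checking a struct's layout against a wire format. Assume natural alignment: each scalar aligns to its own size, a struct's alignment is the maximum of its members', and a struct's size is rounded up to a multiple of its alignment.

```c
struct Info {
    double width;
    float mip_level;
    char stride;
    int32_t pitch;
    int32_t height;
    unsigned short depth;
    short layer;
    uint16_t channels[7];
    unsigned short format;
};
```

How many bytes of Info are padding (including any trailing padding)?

7

width at 0 (size 8, align 8) → ends 8
mip_level at 8 (size 4, align 4) → ends 12
stride at 12 (size 1, align 1) → ends 13
pad 3 to align 4 for pitch
pitch at 16 (size 4, align 4) → ends 20
height at 20 (size 4, align 4) → ends 24
depth at 24 (size 2, align 2) → ends 26
layer at 26 (size 2, align 2) → ends 28
channels at 28 (size 14, align 2) → ends 42
format at 42 (size 2, align 2) → ends 44
tail pad 4 to reach multiple of 8
total 48 bytes, alignment 8
data bytes 41, size 48 → padding 7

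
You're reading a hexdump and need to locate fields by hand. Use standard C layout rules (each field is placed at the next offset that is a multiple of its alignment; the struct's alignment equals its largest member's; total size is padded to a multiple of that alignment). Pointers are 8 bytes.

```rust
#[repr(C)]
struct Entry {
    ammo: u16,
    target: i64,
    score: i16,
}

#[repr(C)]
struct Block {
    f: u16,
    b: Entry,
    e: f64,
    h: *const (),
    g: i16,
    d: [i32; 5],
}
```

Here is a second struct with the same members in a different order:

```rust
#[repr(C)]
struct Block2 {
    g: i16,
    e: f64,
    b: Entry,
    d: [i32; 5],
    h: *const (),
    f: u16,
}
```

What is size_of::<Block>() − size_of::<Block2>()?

Entry: 0..2  ammo  (2B, 2-aligned); 2..8  -- padding (6B); 8..16  target  (8B, 8-aligned); 16..18  score  (2B, 2-aligned); 18..24  -- tail padding (6B); sizeof = 24, alignof = 8
0..2  f  (2B, 2-aligned)
2..8  -- padding (6B)
8..32  b  (24B, 8-aligned)
32..40  e  (8B, 8-aligned)
40..48  h  (8B, 8-aligned)
48..50  g  (2B, 2-aligned)
50..52  -- padding (2B)
52..72  d  (20B, 4-aligned)
sizeof = 72, alignof = 8
— Block2 —
0..2  g  (2B, 2-aligned)
2..8  -- padding (6B)
8..16  e  (8B, 8-aligned)
16..40  b  (24B, 8-aligned)
40..60  d  (20B, 4-aligned)
60..64  -- padding (4B)
64..72  h  (8B, 8-aligned)
72..74  f  (2B, 2-aligned)
74..80  -- tail padding (6B)
sizeof = 80, alignof = 8
72 − 80 = -8

-8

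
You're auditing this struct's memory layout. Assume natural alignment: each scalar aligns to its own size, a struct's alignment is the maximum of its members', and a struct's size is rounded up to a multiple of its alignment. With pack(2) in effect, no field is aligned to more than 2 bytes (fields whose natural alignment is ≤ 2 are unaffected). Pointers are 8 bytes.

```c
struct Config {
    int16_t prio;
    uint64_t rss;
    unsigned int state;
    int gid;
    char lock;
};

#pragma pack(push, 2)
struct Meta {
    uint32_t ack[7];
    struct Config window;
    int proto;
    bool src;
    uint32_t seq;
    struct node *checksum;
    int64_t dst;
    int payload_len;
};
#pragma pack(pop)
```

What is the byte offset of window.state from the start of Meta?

Config: 0..2  prio  (2B, 2-aligned); 2..8  -- padding (6B); 8..16  rss  (8B, 8-aligned); 16..20  state  (4B, 4-aligned); 20..24  gid  (4B, 4-aligned); 24..25  lock  (1B, 1-aligned); 25..32  -- tail padding (7B); sizeof = 32, alignof = 8
0..28  ack  (28B, 2-aligned)
28..60  window  (32B, 2-aligned)
within Config: state at 16
28 + 16 = 44

44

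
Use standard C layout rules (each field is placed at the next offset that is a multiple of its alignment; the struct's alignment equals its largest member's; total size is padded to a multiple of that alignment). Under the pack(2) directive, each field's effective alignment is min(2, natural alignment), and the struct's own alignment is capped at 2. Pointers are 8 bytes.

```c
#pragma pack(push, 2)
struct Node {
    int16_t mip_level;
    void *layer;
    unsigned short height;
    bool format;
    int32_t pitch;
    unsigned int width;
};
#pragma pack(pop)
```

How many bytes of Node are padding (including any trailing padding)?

mip_level at 0 (size 2, align 2) → ends 2
layer at 2 (size 8, align 2) → ends 10
height at 10 (size 2, align 2) → ends 12
format at 12 (size 1, align 1) → ends 13
pad 1 to align 2 for pitch
pitch at 14 (size 4, align 2) → ends 18
width at 18 (size 4, align 2) → ends 22
total 22 bytes, alignment 2
data bytes 21, size 22 → padding 1

1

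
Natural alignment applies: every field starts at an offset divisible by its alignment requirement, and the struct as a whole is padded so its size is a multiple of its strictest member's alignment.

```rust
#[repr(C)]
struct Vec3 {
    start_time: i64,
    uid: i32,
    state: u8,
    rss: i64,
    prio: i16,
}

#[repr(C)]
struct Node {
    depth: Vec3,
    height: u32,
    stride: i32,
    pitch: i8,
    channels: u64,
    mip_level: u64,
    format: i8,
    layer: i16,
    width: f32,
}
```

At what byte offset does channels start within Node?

48

Vec3: @0: start_time [8B, align 8] → 8; @8: uid [4B, align 4] → 12; @12: state [1B, align 1] → 13; +3 pad (align 8); @16: rss [8B, align 8] → 24; @24: prio [2B, align 2] → 26; +6 tail pad (align 8); size 32, align 8
@0: depth [32B, align 8] → 32
@32: height [4B, align 4] → 36
@36: stride [4B, align 4] → 40
@40: pitch [1B, align 1] → 41
+7 pad (align 8)
@48: channels [8B, align 8] → 56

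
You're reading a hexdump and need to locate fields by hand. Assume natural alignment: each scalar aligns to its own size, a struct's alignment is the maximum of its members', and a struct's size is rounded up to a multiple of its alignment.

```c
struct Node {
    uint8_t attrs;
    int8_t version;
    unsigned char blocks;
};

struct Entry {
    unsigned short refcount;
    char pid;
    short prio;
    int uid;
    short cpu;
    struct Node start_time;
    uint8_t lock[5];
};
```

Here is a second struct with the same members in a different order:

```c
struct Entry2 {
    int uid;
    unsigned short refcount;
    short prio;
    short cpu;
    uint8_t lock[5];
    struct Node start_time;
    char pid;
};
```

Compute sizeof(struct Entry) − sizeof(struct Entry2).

4

Node: 0..1  attrs  (1B, 1-aligned); 1..2  version  (1B, 1-aligned); 2..3  blocks  (1B, 1-aligned); sizeof = 3, alignof = 1
0..2  refcount  (2B, 2-aligned)
2..3  pid  (1B, 1-aligned)
3..4  -- padding (1B)
4..6  prio  (2B, 2-aligned)
6..8  -- padding (2B)
8..12  uid  (4B, 4-aligned)
12..14  cpu  (2B, 2-aligned)
14..17  start_time  (3B, 1-aligned)
17..22  lock  (5B, 1-aligned)
22..24  -- tail padding (2B)
sizeof = 24, alignof = 4
— Entry2 —
0..4  uid  (4B, 4-aligned)
4..6  refcount  (2B, 2-aligned)
6..8  prio  (2B, 2-aligned)
8..10  cpu  (2B, 2-aligned)
10..15  lock  (5B, 1-aligned)
15..18  start_time  (3B, 1-aligned)
18..19  pid  (1B, 1-aligned)
19..20  -- tail padding (1B)
sizeof = 20, alignof = 4
24 − 20 = 4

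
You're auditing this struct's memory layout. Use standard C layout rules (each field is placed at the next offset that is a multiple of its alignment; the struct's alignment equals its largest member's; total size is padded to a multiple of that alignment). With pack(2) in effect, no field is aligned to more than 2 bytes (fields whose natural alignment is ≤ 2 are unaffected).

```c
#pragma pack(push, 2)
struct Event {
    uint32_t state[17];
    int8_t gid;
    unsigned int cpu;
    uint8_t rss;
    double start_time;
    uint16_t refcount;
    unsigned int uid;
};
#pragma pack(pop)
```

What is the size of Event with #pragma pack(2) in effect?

state at 0 (size 68, align 2) → ends 68
gid at 68 (size 1, align 1) → ends 69
pad 1 to align 2 for cpu
cpu at 70 (size 4, align 2) → ends 74
rss at 74 (size 1, align 1) → ends 75
pad 1 to align 2 for start_time
start_time at 76 (size 8, align 2) → ends 84
refcount at 84 (size 2, align 2) → ends 86
uid at 86 (size 4, align 2) → ends 90
total 90 bytes, alignment 2

90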